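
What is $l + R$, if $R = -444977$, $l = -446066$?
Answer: $-891043$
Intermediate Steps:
$l + R = -446066 - 444977 = -891043$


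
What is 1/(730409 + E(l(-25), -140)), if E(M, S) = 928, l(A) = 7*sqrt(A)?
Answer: 1/731337 ≈ 1.3674e-6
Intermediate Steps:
1/(730409 + E(l(-25), -140)) = 1/(730409 + 928) = 1/731337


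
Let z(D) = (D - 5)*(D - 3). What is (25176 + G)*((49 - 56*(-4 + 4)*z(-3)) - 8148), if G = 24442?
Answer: -401856182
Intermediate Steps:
z(D) = (-5 + D)*(-3 + D)
(25176 + G)*((49 - 56*(-4 + 4)*z(-3)) - 8148) = (25176 + 24442)*((49 - 56*(-4 + 4)*(15 + (-3)**2 - 8*(-3))) - 8148) = 49618*((49 - 0*(15 + 9 + 24)) - 8148) = 49618*((49 - 0*48) - 8148) = 49618*((49 - 56*0) - 8148) = 49618*((49 + 0) - 8148) = 49618*(49 - 8148) = 49618*(-8099) = -401856182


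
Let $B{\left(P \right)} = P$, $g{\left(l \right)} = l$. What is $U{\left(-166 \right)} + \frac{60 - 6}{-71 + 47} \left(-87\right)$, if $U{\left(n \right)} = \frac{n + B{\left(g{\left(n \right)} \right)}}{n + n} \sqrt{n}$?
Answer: $\frac{783}{4} + i \sqrt{166} \approx 195.75 + 12.884 i$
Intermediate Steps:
$U{\left(n \right)} = \sqrt{n}$ ($U{\left(n \right)} = \frac{n + n}{n + n} \sqrt{n} = \frac{2 n}{2 n} \sqrt{n} = 2 n \frac{1}{2 n} \sqrt{n} = 1 \sqrt{n} = \sqrt{n}$)
$U{\left(-166 \right)} + \frac{60 - 6}{-71 + 47} \left(-87\right) = \sqrt{-166} + \frac{60 - 6}{-71 + 47} \left(-87\right) = i \sqrt{166} + \frac{54}{-24} \left(-87\right) = i \sqrt{166} + 54 \left(- \frac{1}{24}\right) \left(-87\right) = i \sqrt{166} - - \frac{783}{4} = i \sqrt{166} + \frac{783}{4} = \frac{783}{4} + i \sqrt{166}$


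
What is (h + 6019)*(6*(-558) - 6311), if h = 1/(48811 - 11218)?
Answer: -2185563836612/37593 ≈ -5.8138e+7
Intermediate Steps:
h = 1/37593 ≈ 2.6601e-5
(h + 6019)*(6*(-558) - 6311) = (1/37593 + 6019)*(6*(-558) - 6311) = 226272268*(-3348 - 6311)/37593 = (226272268/37593)*(-9659) = -2185563836612/37593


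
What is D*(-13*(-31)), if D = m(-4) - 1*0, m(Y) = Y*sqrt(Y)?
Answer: -3224*I ≈ -3224.0*I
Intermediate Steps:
m(Y) = Y**(3/2)
D = -8*I (D = (-4)**(3/2) - 1*0 = -8*I + 0 = -8*I ≈ -8.0*I)
D*(-13*(-31)) = (-8*I)*(-13*(-31)) = -8*I*403 = -3224*I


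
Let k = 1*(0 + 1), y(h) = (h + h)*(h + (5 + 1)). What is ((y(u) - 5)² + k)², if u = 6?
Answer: 373339684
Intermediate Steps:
y(h) = 2*h*(6 + h) (y(h) = (2*h)*(h + 6) = (2*h)*(6 + h) = 2*h*(6 + h))
k = 1 (k = 1*1 = 1)
((y(u) - 5)² + k)² = ((2*6*(6 + 6) - 5)² + 1)² = ((2*6*12 - 5)² + 1)² = ((144 - 5)² + 1)² = (139² + 1)² = (19321 + 1)² = 19322² = 373339684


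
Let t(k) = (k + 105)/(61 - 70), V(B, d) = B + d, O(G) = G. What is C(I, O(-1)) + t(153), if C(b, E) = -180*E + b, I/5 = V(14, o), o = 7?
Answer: 769/3 ≈ 256.33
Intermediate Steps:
I = 105 (I = 5*(14 + 7) = 5*21 = 105)
C(b, E) = b - 180*E
t(k) = -35/3 - k/9 (t(k) = (105 + k)/(-9) = (105 + k)*(-⅑) = -35/3 - k/9)
C(I, O(-1)) + t(153) = (105 - 180*(-1)) + (-35/3 - ⅑*153) = (105 + 180) + (-35/3 - 17) = 285 - 86/3 = 769/3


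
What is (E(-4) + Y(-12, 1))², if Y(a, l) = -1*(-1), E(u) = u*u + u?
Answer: 169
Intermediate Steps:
E(u) = u + u² (E(u) = u² + u = u + u²)
Y(a, l) = 1
(E(-4) + Y(-12, 1))² = (-4*(1 - 4) + 1)² = (-4*(-3) + 1)² = (12 + 1)² = 13² = 169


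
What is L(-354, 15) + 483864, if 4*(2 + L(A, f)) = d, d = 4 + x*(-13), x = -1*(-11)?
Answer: 1935309/4 ≈ 4.8383e+5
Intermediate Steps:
x = 11
d = -139 (d = 4 + 11*(-13) = 4 - 143 = -139)
L(A, f) = -147/4 (L(A, f) = -2 + (¼)*(-139) = -2 - 139/4 = -147/4)
L(-354, 15) + 483864 = -147/4 + 483864 = 1935309/4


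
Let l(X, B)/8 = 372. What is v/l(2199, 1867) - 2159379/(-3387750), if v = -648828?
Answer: -30439454793/140027000 ≈ -217.38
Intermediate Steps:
l(X, B) = 2976 (l(X, B) = 8*372 = 2976)
v/l(2199, 1867) - 2159379/(-3387750) = -648828/2976 - 2159379/(-3387750) = -648828*1/2976 - 2159379*(-1/3387750) = -54069/248 + 719793/1129250 = -30439454793/140027000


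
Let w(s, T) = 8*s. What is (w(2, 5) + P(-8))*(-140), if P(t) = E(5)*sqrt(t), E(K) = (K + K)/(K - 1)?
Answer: -2240 - 700*I*sqrt(2) ≈ -2240.0 - 989.95*I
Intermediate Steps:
E(K) = 2*K/(-1 + K) (E(K) = (2*K)/(-1 + K) = 2*K/(-1 + K))
P(t) = 5*sqrt(t)/2 (P(t) = (2*5/(-1 + 5))*sqrt(t) = (2*5/4)*sqrt(t) = (2*5*(1/4))*sqrt(t) = 5*sqrt(t)/2)
(w(2, 5) + P(-8))*(-140) = (8*2 + 5*sqrt(-8)/2)*(-140) = (16 + 5*(2*I*sqrt(2))/2)*(-140) = (16 + 5*I*sqrt(2))*(-140) = -2240 - 700*I*sqrt(2)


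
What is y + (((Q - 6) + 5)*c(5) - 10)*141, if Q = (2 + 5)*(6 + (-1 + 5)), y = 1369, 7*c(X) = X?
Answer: 48358/7 ≈ 6908.3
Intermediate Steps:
c(X) = X/7
Q = 70 (Q = 7*(6 + 4) = 7*10 = 70)
y + (((Q - 6) + 5)*c(5) - 10)*141 = 1369 + (((70 - 6) + 5)*((⅐)*5) - 10)*141 = 1369 + ((64 + 5)*(5/7) - 10)*141 = 1369 + (69*(5/7) - 10)*141 = 1369 + (345/7 - 10)*141 = 1369 + (275/7)*141 = 1369 + 38775/7 = 48358/7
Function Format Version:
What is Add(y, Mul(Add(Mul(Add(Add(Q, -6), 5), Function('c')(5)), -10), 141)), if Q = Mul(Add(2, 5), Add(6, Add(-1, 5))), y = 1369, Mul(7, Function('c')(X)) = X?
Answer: Rational(48358, 7) ≈ 6908.3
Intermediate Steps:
Function('c')(X) = Mul(Rational(1, 7), X)
Q = 70 (Q = Mul(7, Add(6, 4)) = Mul(7, 10) = 70)
Add(y, Mul(Add(Mul(Add(Add(Q, -6), 5), Function('c')(5)), -10), 141)) = Add(1369, Mul(Add(Mul(Add(Add(70, -6), 5), Mul(Rational(1, 7), 5)), -10), 141)) = Add(1369, Mul(Add(Mul(Add(64, 5), Rational(5, 7)), -10), 141)) = Add(1369, Mul(Add(Mul(69, Rational(5, 7)), -10), 141)) = Add(1369, Mul(Add(Rational(345, 7), -10), 141)) = Add(1369, Mul(Rational(275, 7), 141)) = Add(1369, Rational(38775, 7)) = Rational(48358, 7)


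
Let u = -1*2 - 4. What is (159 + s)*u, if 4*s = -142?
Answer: -741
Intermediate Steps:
s = -71/2 (s = (1/4)*(-142) = -71/2 ≈ -35.500)
u = -6 (u = -2 - 4 = -6)
(159 + s)*u = (159 - 71/2)*(-6) = (247/2)*(-6) = -741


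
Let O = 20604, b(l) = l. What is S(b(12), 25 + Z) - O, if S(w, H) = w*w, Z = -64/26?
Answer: -20460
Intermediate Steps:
Z = -32/13 (Z = -64*1/26 = -32/13 ≈ -2.4615)
S(w, H) = w**2
S(b(12), 25 + Z) - O = 12**2 - 1*20604 = 144 - 20604 = -20460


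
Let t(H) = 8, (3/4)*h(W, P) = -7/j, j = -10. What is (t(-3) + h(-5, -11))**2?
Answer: 17956/225 ≈ 79.804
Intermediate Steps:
h(W, P) = 14/15 (h(W, P) = 4*(-7/(-10))/3 = 4*(-7*(-1/10))/3 = (4/3)*(7/10) = 14/15)
(t(-3) + h(-5, -11))**2 = (8 + 14/15)**2 = (134/15)**2 = 17956/225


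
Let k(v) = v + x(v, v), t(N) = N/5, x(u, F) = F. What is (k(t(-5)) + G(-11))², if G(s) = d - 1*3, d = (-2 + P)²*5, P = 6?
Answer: 5625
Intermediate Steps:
d = 80 (d = (-2 + 6)²*5 = 4²*5 = 16*5 = 80)
G(s) = 77 (G(s) = 80 - 1*3 = 80 - 3 = 77)
t(N) = N/5 (t(N) = N*(⅕) = N/5)
k(v) = 2*v (k(v) = v + v = 2*v)
(k(t(-5)) + G(-11))² = (2*((⅕)*(-5)) + 77)² = (2*(-1) + 77)² = (-2 + 77)² = 75² = 5625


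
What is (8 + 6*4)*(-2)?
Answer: -64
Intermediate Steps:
(8 + 6*4)*(-2) = (8 + 24)*(-2) = 32*(-2) = -64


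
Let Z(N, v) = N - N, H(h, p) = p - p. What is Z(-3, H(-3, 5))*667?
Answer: 0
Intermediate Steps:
H(h, p) = 0
Z(N, v) = 0
Z(-3, H(-3, 5))*667 = 0*667 = 0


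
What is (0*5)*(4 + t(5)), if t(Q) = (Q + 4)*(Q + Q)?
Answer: 0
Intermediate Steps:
t(Q) = 2*Q*(4 + Q) (t(Q) = (4 + Q)*(2*Q) = 2*Q*(4 + Q))
(0*5)*(4 + t(5)) = (0*5)*(4 + 2*5*(4 + 5)) = 0*(4 + 2*5*9) = 0*(4 + 90) = 0*94 = 0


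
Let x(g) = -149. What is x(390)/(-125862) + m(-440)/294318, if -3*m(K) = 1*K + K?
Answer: 40386451/18521726058 ≈ 0.0021805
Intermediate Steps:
m(K) = -2*K/3 (m(K) = -(1*K + K)/3 = -(K + K)/3 = -2*K/3)
x(390)/(-125862) + m(-440)/294318 = -149/(-125862) - 2/3*(-440)/294318 = -149*(-1/125862) + (880/3)*(1/294318) = 149/125862 + 440/441477 = 40386451/18521726058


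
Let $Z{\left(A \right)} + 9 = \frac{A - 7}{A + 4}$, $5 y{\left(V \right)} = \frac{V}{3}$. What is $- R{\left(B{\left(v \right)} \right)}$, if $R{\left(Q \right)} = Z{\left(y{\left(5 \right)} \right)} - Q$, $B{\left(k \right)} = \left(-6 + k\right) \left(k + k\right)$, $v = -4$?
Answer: $\frac{1177}{13} \approx 90.538$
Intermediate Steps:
$y{\left(V \right)} = \frac{V}{15}$ ($y{\left(V \right)} = \frac{V \frac{1}{3}}{5} = \frac{\frac{1}{3} V}{5} = \frac{V}{15}$)
$B{\left(k \right)} = 2 k \left(-6 + k\right)$ ($B{\left(k \right)} = \left(-6 + k\right) 2 k = 2 k \left(-6 + k\right)$)
$Z{\left(A \right)} = -9 + \frac{-7 + A}{4 + A}$ ($Z{\left(A \right)} = -9 + \frac{A - 7}{A + 4} = -9 + \frac{-7 + A}{4 + A}$)
$R{\left(Q \right)} = - \frac{137}{13} - Q$ ($R{\left(Q \right)} = \frac{-43 - 8 \cdot \frac{1}{15} \cdot 5}{4 + \frac{1}{15} \cdot 5} - Q = \frac{-43 - \frac{8}{3}}{4 + \frac{1}{3}} - Q = \frac{-43 - \frac{8}{3}}{\frac{13}{3}} - Q = \frac{3}{13} \left(- \frac{137}{3}\right) - Q = - \frac{137}{13} - Q$)
$- R{\left(B{\left(v \right)} \right)} = - (- \frac{137}{13} - 2 \left(-4\right) \left(-6 - 4\right)) = - (- \frac{137}{13} - 2 \left(-4\right) \left(-10\right)) = - (- \frac{137}{13} - 80) = \left(-1\right) \left(- \frac{1177}{13}\right) = \frac{1177}{13}$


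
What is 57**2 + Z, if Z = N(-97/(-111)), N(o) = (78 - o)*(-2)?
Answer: 343517/111 ≈ 3094.7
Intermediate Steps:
N(o) = -156 + 2*o
Z = -17122/111 (Z = -156 + 2*(-97/(-111)) = -156 + 2*(-97*(-1/111)) = -156 + 2*(97/111) = -156 + 194/111 = -17122/111 ≈ -154.25)
57**2 + Z = 57**2 - 17122/111 = 3249 - 17122/111 = 343517/111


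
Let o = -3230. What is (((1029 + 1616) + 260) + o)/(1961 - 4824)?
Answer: 325/2863 ≈ 0.11352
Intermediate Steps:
(((1029 + 1616) + 260) + o)/(1961 - 4824) = (((1029 + 1616) + 260) - 3230)/(1961 - 4824) = ((2645 + 260) - 3230)/(-2863) = (2905 - 3230)*(-1/2863) = -325*(-1/2863) = 325/2863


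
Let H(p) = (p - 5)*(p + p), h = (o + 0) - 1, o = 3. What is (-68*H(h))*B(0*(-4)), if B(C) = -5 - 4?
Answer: -7344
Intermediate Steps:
B(C) = -9
h = 2 (h = (3 + 0) - 1 = 3 - 1 = 2)
H(p) = 2*p*(-5 + p) (H(p) = (-5 + p)*(2*p) = 2*p*(-5 + p))
(-68*H(h))*B(0*(-4)) = -136*2*(-5 + 2)*(-9) = -136*2*(-3)*(-9) = -68*(-12)*(-9) = 816*(-9) = -7344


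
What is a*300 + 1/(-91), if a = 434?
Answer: 11848199/91 ≈ 1.3020e+5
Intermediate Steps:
a*300 + 1/(-91) = 434*300 + 1/(-91) = 130200 - 1/91 = 11848199/91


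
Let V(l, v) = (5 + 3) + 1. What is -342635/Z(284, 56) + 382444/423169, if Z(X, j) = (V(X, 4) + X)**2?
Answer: -112160075359/36328635481 ≈ -3.0874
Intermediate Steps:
V(l, v) = 9 (V(l, v) = 8 + 1 = 9)
Z(X, j) = (9 + X)**2
-342635/Z(284, 56) + 382444/423169 = -342635/(9 + 284)**2 + 382444/423169 = -342635/(293**2) + 382444*(1/423169) = -342635/85849 + 382444/423169 = -112160075359/36328635481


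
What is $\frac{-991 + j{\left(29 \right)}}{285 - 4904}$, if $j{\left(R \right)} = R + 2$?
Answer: $\frac{960}{4619} \approx 0.20784$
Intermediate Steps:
$j{\left(R \right)} = 2 + R$
$\frac{-991 + j{\left(29 \right)}}{285 - 4904} = \frac{-991 + \left(2 + 29\right)}{285 - 4904} = \frac{-991 + 31}{-4619} = \left(-960\right) \left(- \frac{1}{4619}\right) = \frac{960}{4619}$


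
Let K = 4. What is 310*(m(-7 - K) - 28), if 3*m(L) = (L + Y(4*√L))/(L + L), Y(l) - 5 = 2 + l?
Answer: -285820/33 - 620*I*√11/33 ≈ -8661.2 - 62.312*I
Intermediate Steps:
Y(l) = 7 + l (Y(l) = 5 + (2 + l) = 7 + l)
m(L) = (7 + L + 4*√L)/(6*L) (m(L) = ((L + (7 + 4*√L))/(L + L))/3 = ((7 + L + 4*√L)/((2*L)))/3 = ((7 + L + 4*√L)*(1/(2*L)))/3 = ((7 + L + 4*√L)/(2*L))/3 = (7 + L + 4*√L)/(6*L))
310*(m(-7 - K) - 28) = 310*((7 + (-7 - 1*4) + 4*√(-7 - 1*4))/(6*(-7 - 1*4)) - 28) = 310*((7 + (-7 - 4) + 4*√(-7 - 4))/(6*(-7 - 4)) - 28) = 310*((⅙)*(7 - 11 + 4*√(-11))/(-11) - 28) = 310*((⅙)*(-1/11)*(7 - 11 + 4*(I*√11)) - 28) = 310*((⅙)*(-1/11)*(7 - 11 + 4*I*√11) - 28) = 310*((⅙)*(-1/11)*(-4 + 4*I*√11) - 28) = 310*((2/33 - 2*I*√11/33) - 28) = 310*(-922/33 - 2*I*√11/33) = -285820/33 - 620*I*√11/33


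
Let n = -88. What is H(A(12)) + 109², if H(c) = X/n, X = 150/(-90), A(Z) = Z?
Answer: 3136589/264 ≈ 11881.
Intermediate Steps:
X = -5/3 (X = 150*(-1/90) = -5/3 ≈ -1.6667)
H(c) = 5/264 (H(c) = -5/3/(-88) = -5/3*(-1/88) = 5/264)
H(A(12)) + 109² = 5/264 + 109² = 5/264 + 11881 = 3136589/264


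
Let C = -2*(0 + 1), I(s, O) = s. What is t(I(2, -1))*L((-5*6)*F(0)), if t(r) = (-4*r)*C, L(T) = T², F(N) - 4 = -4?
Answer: 0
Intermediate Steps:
F(N) = 0 (F(N) = 4 - 4 = 0)
C = -2 (C = -2*1 = -2)
t(r) = 8*r (t(r) = -4*r*(-2) = 8*r)
t(I(2, -1))*L((-5*6)*F(0)) = (8*2)*(-5*6*0)² = 16*(-30*0)² = 16*0² = 16*0 = 0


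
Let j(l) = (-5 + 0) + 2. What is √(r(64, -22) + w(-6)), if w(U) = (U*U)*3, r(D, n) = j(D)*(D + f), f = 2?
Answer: 3*I*√10 ≈ 9.4868*I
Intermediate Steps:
j(l) = -3 (j(l) = -5 + 2 = -3)
r(D, n) = -6 - 3*D (r(D, n) = -3*(D + 2) = -3*(2 + D) = -6 - 3*D)
w(U) = 3*U² (w(U) = U²*3 = 3*U²)
√(r(64, -22) + w(-6)) = √((-6 - 3*64) + 3*(-6)²) = √((-6 - 192) + 3*36) = √(-198 + 108) = √(-90) = 3*I*√10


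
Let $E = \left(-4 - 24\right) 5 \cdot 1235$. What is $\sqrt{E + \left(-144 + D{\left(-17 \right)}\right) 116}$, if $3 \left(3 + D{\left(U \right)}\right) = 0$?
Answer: $16 i \sqrt{742} \approx 435.83 i$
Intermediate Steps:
$D{\left(U \right)} = -3$ ($D{\left(U \right)} = -3 + \frac{1}{3} \cdot 0 = -3 + 0 = -3$)
$E = -172900$ ($E = \left(-4 - 24\right) 5 \cdot 1235 = \left(-28\right) 5 \cdot 1235 = \left(-140\right) 1235 = -172900$)
$\sqrt{E + \left(-144 + D{\left(-17 \right)}\right) 116} = \sqrt{-172900 + \left(-144 - 3\right) 116} = \sqrt{-172900 - 17052} = \sqrt{-189952} = 16 i \sqrt{742}$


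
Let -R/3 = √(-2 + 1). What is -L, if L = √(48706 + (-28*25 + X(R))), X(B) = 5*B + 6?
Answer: -√(48012 - 15*I) ≈ -219.12 + 0.034228*I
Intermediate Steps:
R = -3*I (R = -3*√(-2 + 1) = -3*I ≈ -3.0*I)
X(B) = 6 + 5*B
L = √(48012 - 15*I) (L = √(48706 + (-28*25 + (6 + 5*(-3*I)))) = √(48706 + (-700 + (6 - 15*I))) = √(48706 + (-694 - 15*I)) = √(48012 - 15*I) ≈ 219.12 - 0.0342*I)
-L = -√(48012 - 15*I)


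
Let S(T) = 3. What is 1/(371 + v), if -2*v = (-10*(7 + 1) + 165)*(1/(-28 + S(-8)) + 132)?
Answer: -10/52373 ≈ -0.00019094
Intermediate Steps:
v = -56083/10 (v = -(-10*(7 + 1) + 165)*(1/(-28 + 3) + 132)/2 = -(-10*8 + 165)*(1/(-25) + 132)/2 = -(-80 + 165)*(-1/25 + 132)/2 = -85*3299/(2*25) = -½*56083/5 = -56083/10 ≈ -5608.3)
1/(371 + v) = 1/(371 - 56083/10) = 1/(-52373/10) = -10/52373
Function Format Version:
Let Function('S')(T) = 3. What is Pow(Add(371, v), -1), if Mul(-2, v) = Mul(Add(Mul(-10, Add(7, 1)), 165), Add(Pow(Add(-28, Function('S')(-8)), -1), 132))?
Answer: Rational(-10, 52373) ≈ -0.00019094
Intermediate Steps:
v = Rational(-56083, 10) (v = Mul(Rational(-1, 2), Mul(Add(Mul(-10, Add(7, 1)), 165), Add(Pow(Add(-28, 3), -1), 132))) = Mul(Rational(-1, 2), Mul(Add(Mul(-10, 8), 165), Add(Pow(-25, -1), 132))) = Mul(Rational(-1, 2), Mul(Add(-80, 165), Add(Rational(-1, 25), 132))) = Mul(Rational(-1, 2), Mul(85, Rational(3299, 25))) = Mul(Rational(-1, 2), Rational(56083, 5)) = Rational(-56083, 10) ≈ -5608.3)
Pow(Add(371, v), -1) = Pow(Add(371, Rational(-56083, 10)), -1) = Pow(Rational(-52373, 10), -1) = Rational(-10, 52373)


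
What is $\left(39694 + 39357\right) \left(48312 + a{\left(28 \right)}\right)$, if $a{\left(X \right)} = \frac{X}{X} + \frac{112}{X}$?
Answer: $3819507167$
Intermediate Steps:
$a{\left(X \right)} = 1 + \frac{112}{X}$
$\left(39694 + 39357\right) \left(48312 + a{\left(28 \right)}\right) = \left(39694 + 39357\right) \left(48312 + \frac{112 + 28}{28}\right) = 79051 \left(48312 + \frac{1}{28} \cdot 140\right) = 79051 \left(48312 + 5\right) = 79051 \cdot 48317 = 3819507167$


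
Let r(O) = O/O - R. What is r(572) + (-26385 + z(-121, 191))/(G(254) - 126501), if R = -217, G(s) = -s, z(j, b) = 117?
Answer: 27658858/126755 ≈ 218.21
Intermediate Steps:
r(O) = 218 (r(O) = O/O - 1*(-217) = 1 + 217 = 218)
r(572) + (-26385 + z(-121, 191))/(G(254) - 126501) = 218 + (-26385 + 117)/(-1*254 - 126501) = 218 - 26268/(-254 - 126501) = 218 - 26268/(-126755) = 218 - 26268*(-1/126755) = 218 + 26268/126755 = 27658858/126755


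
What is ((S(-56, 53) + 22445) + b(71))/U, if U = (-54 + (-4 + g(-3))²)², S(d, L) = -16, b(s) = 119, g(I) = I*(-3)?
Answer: 22548/841 ≈ 26.811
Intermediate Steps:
g(I) = -3*I
U = 841 (U = (-54 + (-4 - 3*(-3))²)² = (-54 + (-4 + 9)²)² = (-54 + 5²)² = (-54 + 25)² = (-29)² = 841)
((S(-56, 53) + 22445) + b(71))/U = ((-16 + 22445) + 119)/841 = (22429 + 119)*(1/841) = 22548*(1/841) = 22548/841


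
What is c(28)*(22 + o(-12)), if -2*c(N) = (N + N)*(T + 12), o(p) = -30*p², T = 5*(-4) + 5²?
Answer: 2045848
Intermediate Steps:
T = 5 (T = -20 + 25 = 5)
c(N) = -17*N (c(N) = -(N + N)*(5 + 12)/2 = -2*N*17/2 = -17*N)
c(28)*(22 + o(-12)) = (-17*28)*(22 - 30*(-12)²) = -476*(22 - 30*144) = -476*(22 - 4320) = -476*(-4298) = 2045848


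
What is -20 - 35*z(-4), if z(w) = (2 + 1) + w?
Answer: 15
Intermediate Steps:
z(w) = 3 + w
-20 - 35*z(-4) = -20 - 35*(3 - 4) = -20 - 35*(-1) = -20 + 35 = 15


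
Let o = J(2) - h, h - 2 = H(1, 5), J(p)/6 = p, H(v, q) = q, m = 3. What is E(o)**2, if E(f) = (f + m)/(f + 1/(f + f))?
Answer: 6400/2601 ≈ 2.4606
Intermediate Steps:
J(p) = 6*p
h = 7 (h = 2 + 5 = 7)
o = 5 (o = 6*2 - 1*7 = 12 - 7 = 5)
E(f) = (3 + f)/(f + 1/(2*f)) (E(f) = (f + 3)/(f + 1/(f + f)) = (3 + f)/(f + 1/(2*f)))
E(o)**2 = (2*5*(3 + 5)/(1 + 2*5**2))**2 = (2*5*8/(1 + 2*25))**2 = (2*5*8/(1 + 50))**2 = (2*5*8/51)**2 = (2*5*(1/51)*8)**2 = (80/51)**2 = 6400/2601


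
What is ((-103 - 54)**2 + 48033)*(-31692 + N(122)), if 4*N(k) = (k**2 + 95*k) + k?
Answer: -1820175326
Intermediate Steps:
N(k) = 24*k + k**2/4 (N(k) = ((k**2 + 95*k) + k)/4 = (k**2 + 96*k)/4 = 24*k + k**2/4)
((-103 - 54)**2 + 48033)*(-31692 + N(122)) = ((-103 - 54)**2 + 48033)*(-31692 + (1/4)*122*(96 + 122)) = ((-157)**2 + 48033)*(-31692 + (1/4)*122*218) = (24649 + 48033)*(-31692 + 6649) = 72682*(-25043) = -1820175326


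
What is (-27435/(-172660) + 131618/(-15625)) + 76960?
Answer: 41520270701599/539562500 ≈ 76952.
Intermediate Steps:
(-27435/(-172660) + 131618/(-15625)) + 76960 = (-27435*(-1/172660) + 131618*(-1/15625)) + 76960 = (5487/34532 - 131618/15625) + 76960 = -4459298401/539562500 + 76960 = 41520270701599/539562500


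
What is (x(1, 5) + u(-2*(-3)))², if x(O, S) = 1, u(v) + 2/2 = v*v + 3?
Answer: 1521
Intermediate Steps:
u(v) = 2 + v² (u(v) = -1 + (v*v + 3) = -1 + (v² + 3) = -1 + (3 + v²) = 2 + v²)
(x(1, 5) + u(-2*(-3)))² = (1 + (2 + (-2*(-3))²))² = (1 + (2 + 6²))² = (1 + (2 + 36))² = (1 + 38)² = 39² = 1521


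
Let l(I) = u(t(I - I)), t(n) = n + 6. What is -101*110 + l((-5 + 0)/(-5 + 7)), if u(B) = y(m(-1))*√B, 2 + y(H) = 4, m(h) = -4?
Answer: -11110 + 2*√6 ≈ -11105.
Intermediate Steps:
y(H) = 2 (y(H) = -2 + 4 = 2)
t(n) = 6 + n
u(B) = 2*√B
l(I) = 2*√6 (l(I) = 2*√(6 + (I - I)) = 2*√(6 + 0) = 2*√6)
-101*110 + l((-5 + 0)/(-5 + 7)) = -101*110 + 2*√6 = -11110 + 2*√6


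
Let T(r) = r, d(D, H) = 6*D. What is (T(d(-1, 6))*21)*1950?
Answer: -245700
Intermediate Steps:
(T(d(-1, 6))*21)*1950 = ((6*(-1))*21)*1950 = -6*21*1950 = -126*1950 = -245700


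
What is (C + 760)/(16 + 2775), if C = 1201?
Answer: 1961/2791 ≈ 0.70262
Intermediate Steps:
(C + 760)/(16 + 2775) = (1201 + 760)/(16 + 2775) = 1961/2791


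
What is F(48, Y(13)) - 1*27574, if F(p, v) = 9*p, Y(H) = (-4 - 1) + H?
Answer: -27142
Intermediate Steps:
Y(H) = -5 + H
F(48, Y(13)) - 1*27574 = 9*48 - 1*27574 = 432 - 27574 = -27142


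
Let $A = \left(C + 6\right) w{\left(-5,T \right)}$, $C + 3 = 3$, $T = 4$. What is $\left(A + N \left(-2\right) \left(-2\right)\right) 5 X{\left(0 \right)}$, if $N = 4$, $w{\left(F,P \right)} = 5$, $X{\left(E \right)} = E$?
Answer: $0$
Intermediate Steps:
$C = 0$ ($C = -3 + 3 = 0$)
$A = 30$ ($A = \left(0 + 6\right) 5 = 6 \cdot 5 = 30$)
$\left(A + N \left(-2\right) \left(-2\right)\right) 5 X{\left(0 \right)} = \left(30 + 4 \left(-2\right) \left(-2\right)\right) 5 \cdot 0 = \left(30 - -16\right) 0 = \left(30 + 16\right) 0 = 46 \cdot 0 = 0$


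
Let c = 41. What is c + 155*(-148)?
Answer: -22899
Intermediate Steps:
c + 155*(-148) = 41 + 155*(-148) = 41 - 22940 = -22899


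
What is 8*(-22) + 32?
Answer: -144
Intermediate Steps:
8*(-22) + 32 = -176 + 32 = -144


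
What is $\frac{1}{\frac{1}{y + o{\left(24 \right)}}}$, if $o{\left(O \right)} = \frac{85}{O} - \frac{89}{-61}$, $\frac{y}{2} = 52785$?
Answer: $\frac{154561801}{1464} \approx 1.0558 \cdot 10^{5}$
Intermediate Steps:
$y = 105570$ ($y = 2 \cdot 52785 = 105570$)
$o{\left(O \right)} = \frac{89}{61} + \frac{85}{O}$ ($o{\left(O \right)} = \frac{85}{O} - - \frac{89}{61} = \frac{85}{O} + \frac{89}{61} = \frac{89}{61} + \frac{85}{O}$)
$\frac{1}{\frac{1}{y + o{\left(24 \right)}}} = \frac{1}{\frac{1}{105570 + \left(\frac{89}{61} + \frac{85}{24}\right)}} = \frac{1}{\frac{1}{105570 + \frac{7321}{1464}}} = \frac{1}{\frac{1}{\frac{154561801}{1464}}} = \frac{1}{\frac{1464}{154561801}} = \frac{154561801}{1464}$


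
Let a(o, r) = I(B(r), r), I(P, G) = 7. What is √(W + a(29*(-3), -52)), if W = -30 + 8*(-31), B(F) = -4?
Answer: I*√271 ≈ 16.462*I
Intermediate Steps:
a(o, r) = 7
W = -278 (W = -30 - 248 = -278)
√(W + a(29*(-3), -52)) = √(-278 + 7) = √(-271) = I*√271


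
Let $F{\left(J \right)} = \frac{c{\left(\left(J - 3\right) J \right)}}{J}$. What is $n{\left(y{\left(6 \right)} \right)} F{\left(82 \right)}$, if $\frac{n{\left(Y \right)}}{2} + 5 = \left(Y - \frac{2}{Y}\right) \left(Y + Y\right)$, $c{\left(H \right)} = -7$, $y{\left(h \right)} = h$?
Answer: $- \frac{441}{41} \approx -10.756$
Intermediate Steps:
$n{\left(Y \right)} = -10 + 4 Y \left(Y - \frac{2}{Y}\right)$ ($n{\left(Y \right)} = -10 + 2 \left(Y - \frac{2}{Y}\right) \left(Y + Y\right) = -10 + 2 \left(Y - \frac{2}{Y}\right) 2 Y = -10 + 2 \cdot 2 Y \left(Y - \frac{2}{Y}\right) = -10 + 4 Y \left(Y - \frac{2}{Y}\right)$)
$F{\left(J \right)} = - \frac{7}{J}$
$n{\left(y{\left(6 \right)} \right)} F{\left(82 \right)} = \left(-18 + 4 \cdot 6^{2}\right) \left(- \frac{7}{82}\right) = \left(-18 + 4 \cdot 36\right) \left(\left(-7\right) \frac{1}{82}\right) = \left(-18 + 144\right) \left(- \frac{7}{82}\right) = 126 \left(- \frac{7}{82}\right) = - \frac{441}{41}$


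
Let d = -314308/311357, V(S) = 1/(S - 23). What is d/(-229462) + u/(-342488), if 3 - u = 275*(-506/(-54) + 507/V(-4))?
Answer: -117043874219314483/10655819190956232 ≈ -10.984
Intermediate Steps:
V(S) = 1/(-23 + S)
d = -314308/311357 (d = -314308*1/311357 = -314308/311357 ≈ -1.0095)
u = 101571331/27 (u = 3 - 275*(-506/(-54) + 507/(1/(-23 - 4))) = 3 - 275*(-506*(-1/54) + 507/(1/(-27))) = 3 - 275*(253/27 + 507/(-1/27)) = 3 - 275*(253/27 + 507*(-27)) = 3 - 275*(253/27 - 13689) = 3 - 275*(-369350)/27 = 3 - 1*(-101571250/27) = 3 + 101571250/27 = 101571331/27 ≈ 3.7619e+6)
d/(-229462) + u/(-342488) = -314308/311357/(-229462) + (101571331/27)/(-342488) = -314308/311357*(-1/229462) + (101571331/27)*(-1/342488) = 157154/35722299967 - 101571331/9247176 = -117043874219314483/10655819190956232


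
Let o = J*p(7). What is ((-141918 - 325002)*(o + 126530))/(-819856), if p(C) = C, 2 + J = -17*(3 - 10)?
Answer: 7432724385/102482 ≈ 72527.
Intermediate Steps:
J = 117 (J = -2 - 17*(3 - 10) = -2 - 17*(-7) = -2 + 119 = 117)
o = 819 (o = 117*7 = 819)
((-141918 - 325002)*(o + 126530))/(-819856) = ((-141918 - 325002)*(819 + 126530))/(-819856) = -466920*127349*(-1/819856) = -59461795080*(-1/819856) = 7432724385/102482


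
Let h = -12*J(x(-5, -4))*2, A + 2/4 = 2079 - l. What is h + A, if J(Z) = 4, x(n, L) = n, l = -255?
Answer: 4475/2 ≈ 2237.5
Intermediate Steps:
A = 4667/2 (A = -½ + (2079 - 1*(-255)) = -½ + (2079 + 255) = -½ + 2334 = 4667/2 ≈ 2333.5)
h = -96 (h = -12*4*2 = -48*2 = -96)
h + A = -96 + 4667/2 = 4475/2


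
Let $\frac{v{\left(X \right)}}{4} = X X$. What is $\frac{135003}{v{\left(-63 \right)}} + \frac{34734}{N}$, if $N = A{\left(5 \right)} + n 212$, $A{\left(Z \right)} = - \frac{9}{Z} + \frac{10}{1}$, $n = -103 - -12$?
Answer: $\frac{3419889779}{510249348} \approx 6.7024$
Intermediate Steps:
$n = -91$ ($n = -103 + 12 = -91$)
$A{\left(Z \right)} = 10 - \frac{9}{Z}$ ($A{\left(Z \right)} = - \frac{9}{Z} + 10 \cdot 1 = - \frac{9}{Z} + 10 = 10 - \frac{9}{Z}$)
$N = - \frac{96419}{5}$ ($N = \left(10 - \frac{9}{5}\right) - 19292 = \frac{41}{5} - 19292 = - \frac{96419}{5} \approx -19284.0$)
$v{\left(X \right)} = 4 X^{2}$ ($v{\left(X \right)} = 4 X X = 4 X^{2}$)
$\frac{135003}{v{\left(-63 \right)}} + \frac{34734}{N} = \frac{135003}{4 \left(-63\right)^{2}} + \frac{34734}{- \frac{96419}{5}} = \frac{135003}{4 \cdot 3969} + 34734 \left(- \frac{5}{96419}\right) = \frac{135003}{15876} - \frac{173670}{96419} = 135003 \cdot \frac{1}{15876} - \frac{173670}{96419} = \frac{45001}{5292} - \frac{173670}{96419} = \frac{3419889779}{510249348}$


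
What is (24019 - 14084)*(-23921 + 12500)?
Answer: -113467635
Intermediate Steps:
(24019 - 14084)*(-23921 + 12500) = 9935*(-11421) = -113467635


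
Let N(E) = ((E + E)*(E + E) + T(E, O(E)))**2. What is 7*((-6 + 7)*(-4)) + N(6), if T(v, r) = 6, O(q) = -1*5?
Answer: 22472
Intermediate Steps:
O(q) = -5
N(E) = (6 + 4*E**2)**2 (N(E) = ((E + E)*(E + E) + 6)**2 = ((2*E)*(2*E) + 6)**2 = (4*E**2 + 6)**2 = (6 + 4*E**2)**2)
7*((-6 + 7)*(-4)) + N(6) = 7*((-6 + 7)*(-4)) + 4*(3 + 2*6**2)**2 = 7*(1*(-4)) + 4*(3 + 2*36)**2 = 7*(-4) + 4*(3 + 72)**2 = -28 + 4*75**2 = -28 + 4*5625 = -28 + 22500 = 22472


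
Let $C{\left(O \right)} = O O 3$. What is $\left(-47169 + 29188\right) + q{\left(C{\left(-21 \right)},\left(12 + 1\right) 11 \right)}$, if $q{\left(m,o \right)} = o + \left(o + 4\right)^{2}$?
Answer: $3771$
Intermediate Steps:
$C{\left(O \right)} = 3 O^{2}$ ($C{\left(O \right)} = O^{2} \cdot 3 = 3 O^{2}$)
$q{\left(m,o \right)} = o + \left(4 + o\right)^{2}$
$\left(-47169 + 29188\right) + q{\left(C{\left(-21 \right)},\left(12 + 1\right) 11 \right)} = \left(-47169 + 29188\right) + \left(\left(12 + 1\right) 11 + \left(4 + \left(12 + 1\right) 11\right)^{2}\right) = -17981 + \left(13 \cdot 11 + \left(4 + 13 \cdot 11\right)^{2}\right) = -17981 + \left(143 + \left(4 + 143\right)^{2}\right) = -17981 + \left(143 + 147^{2}\right) = -17981 + \left(143 + 21609\right) = -17981 + 21752 = 3771$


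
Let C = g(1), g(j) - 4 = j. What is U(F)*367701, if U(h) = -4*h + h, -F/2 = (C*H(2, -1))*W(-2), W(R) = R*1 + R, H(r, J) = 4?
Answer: -176496480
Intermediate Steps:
g(j) = 4 + j
W(R) = 2*R (W(R) = R + R = 2*R)
C = 5 (C = 4 + 1 = 5)
F = 160 (F = -2*5*4*2*(-2) = -40*(-4) = -2*(-80) = 160)
U(h) = -3*h
U(F)*367701 = -3*160*367701 = -480*367701 = -176496480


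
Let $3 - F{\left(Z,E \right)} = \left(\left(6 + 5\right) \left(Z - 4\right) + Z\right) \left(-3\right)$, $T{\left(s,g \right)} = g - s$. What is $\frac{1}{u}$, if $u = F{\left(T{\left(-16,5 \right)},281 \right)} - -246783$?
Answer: $\frac{1}{247410} \approx 4.0419 \cdot 10^{-6}$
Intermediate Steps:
$F{\left(Z,E \right)} = -129 + 36 Z$ ($F{\left(Z,E \right)} = 3 - \left(\left(6 + 5\right) \left(Z - 4\right) + Z\right) \left(-3\right) = 3 - \left(11 \left(-4 + Z\right) + Z\right) \left(-3\right) = 3 - \left(\left(-44 + 11 Z\right) + Z\right) \left(-3\right) = 3 - \left(-44 + 12 Z\right) \left(-3\right) = 3 - \left(132 - 36 Z\right) = 3 + \left(-132 + 36 Z\right) = -129 + 36 Z$)
$u = 247410$ ($u = \left(-129 + 36 \left(5 - -16\right)\right) - -246783 = \left(-129 + 36 \left(5 + 16\right)\right) + 246783 = \left(-129 + 36 \cdot 21\right) + 246783 = \left(-129 + 756\right) + 246783 = 627 + 246783 = 247410$)
$\frac{1}{u} = \frac{1}{247410}$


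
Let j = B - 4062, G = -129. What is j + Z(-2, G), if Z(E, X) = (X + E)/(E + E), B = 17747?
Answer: 54871/4 ≈ 13718.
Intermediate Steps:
j = 13685 (j = 17747 - 4062 = 13685)
Z(E, X) = (E + X)/(2*E) (Z(E, X) = (E + X)/((2*E)) = (E + X)*(1/(2*E)) = (E + X)/(2*E))
j + Z(-2, G) = 13685 + (1/2)*(-2 - 129)/(-2) = 13685 + (1/2)*(-1/2)*(-131) = 13685 + 131/4 = 54871/4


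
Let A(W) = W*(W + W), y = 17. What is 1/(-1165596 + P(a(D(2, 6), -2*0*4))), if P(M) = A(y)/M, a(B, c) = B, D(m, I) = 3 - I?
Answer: -3/3497366 ≈ -8.5779e-7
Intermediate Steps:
A(W) = 2*W² (A(W) = W*(2*W) = 2*W²)
P(M) = 578/M (P(M) = (2*17²)/M = (2*289)/M = 578/M)
1/(-1165596 + P(a(D(2, 6), -2*0*4))) = 1/(-1165596 + 578/(3 - 1*6)) = 1/(-1165596 + 578/(3 - 6)) = 1/(-1165596 + 578/(-3)) = 1/(-1165596 + 578*(-⅓)) = 1/(-1165596 - 578/3) = 1/(-3497366/3) = -3/3497366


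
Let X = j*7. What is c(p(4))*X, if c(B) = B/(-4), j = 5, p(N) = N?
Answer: -35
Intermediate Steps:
c(B) = -B/4 (c(B) = B*(-¼) = -B/4)
X = 35 (X = 5*7 = 35)
c(p(4))*X = -¼*4*35 = -1*35 = -35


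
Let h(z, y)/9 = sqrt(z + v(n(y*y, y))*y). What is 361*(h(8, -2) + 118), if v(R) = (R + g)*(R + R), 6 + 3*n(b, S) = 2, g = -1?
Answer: 42598 + 2166*I*sqrt(10) ≈ 42598.0 + 6849.5*I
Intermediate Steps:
n(b, S) = -4/3 (n(b, S) = -2 + (1/3)*2 = -2 + 2/3 = -4/3)
v(R) = 2*R*(-1 + R) (v(R) = (R - 1)*(R + R) = (-1 + R)*(2*R) = 2*R*(-1 + R))
h(z, y) = 9*sqrt(z + 56*y/9) (h(z, y) = 9*sqrt(z + (2*(-4/3)*(-1 - 4/3))*y) = 9*sqrt(z + (2*(-4/3)*(-7/3))*y) = 9*sqrt(z + 56*y/9))
361*(h(8, -2) + 118) = 361*(3*sqrt(9*8 + 56*(-2)) + 118) = 361*(3*sqrt(72 - 112) + 118) = 361*(3*sqrt(-40) + 118) = 361*(3*(2*I*sqrt(10)) + 118) = 361*(6*I*sqrt(10) + 118) = 361*(118 + 6*I*sqrt(10)) = 42598 + 2166*I*sqrt(10)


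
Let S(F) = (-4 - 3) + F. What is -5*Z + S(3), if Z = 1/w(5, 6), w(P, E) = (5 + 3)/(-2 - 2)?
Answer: -3/2 ≈ -1.5000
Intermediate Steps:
w(P, E) = -2 (w(P, E) = 8/(-4) = 8*(-¼) = -2)
Z = -½ (Z = 1/(-2) = -½ ≈ -0.50000)
S(F) = -7 + F
-5*Z + S(3) = -5*(-½) + (-7 + 3) = 5/2 - 4 = -3/2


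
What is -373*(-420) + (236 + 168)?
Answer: 157064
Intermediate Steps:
-373*(-420) + (236 + 168) = 156660 + 404 = 157064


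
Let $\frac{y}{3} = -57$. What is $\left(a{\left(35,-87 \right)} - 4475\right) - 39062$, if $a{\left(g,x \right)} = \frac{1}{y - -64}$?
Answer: $- \frac{4658460}{107} \approx -43537.0$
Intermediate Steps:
$y = -171$ ($y = 3 \left(-57\right) = -171$)
$a{\left(g,x \right)} = - \frac{1}{107}$ ($a{\left(g,x \right)} = \frac{1}{-171 - -64} = \frac{1}{-171 + 64} = \frac{1}{-107} = - \frac{1}{107}$)
$\left(a{\left(35,-87 \right)} - 4475\right) - 39062 = \left(- \frac{1}{107} - 4475\right) - 39062 = - \frac{478826}{107} - 39062 = - \frac{4658460}{107}$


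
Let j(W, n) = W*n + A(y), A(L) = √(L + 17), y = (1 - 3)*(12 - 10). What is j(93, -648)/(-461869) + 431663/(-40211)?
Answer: -6353176853/599103689 - √13/461869 ≈ -10.604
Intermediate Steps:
y = -4 (y = -2*2 = -4)
A(L) = √(17 + L)
j(W, n) = √13 + W*n (j(W, n) = W*n + √(17 - 4) = W*n + √13 = √13 + W*n)
j(93, -648)/(-461869) + 431663/(-40211) = (√13 + 93*(-648))/(-461869) + 431663/(-40211) = (√13 - 60264)*(-1/461869) + 431663*(-1/40211) = (-60264 + √13)*(-1/461869) - 431663/40211 = (1944/14899 - √13/461869) - 431663/40211 = -6353176853/599103689 - √13/461869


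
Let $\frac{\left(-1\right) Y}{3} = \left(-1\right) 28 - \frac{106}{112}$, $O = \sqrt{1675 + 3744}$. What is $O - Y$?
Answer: $- \frac{4863}{56} + \sqrt{5419} \approx -13.225$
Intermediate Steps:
$O = \sqrt{5419} \approx 73.614$
$Y = \frac{4863}{56}$ ($Y = - 3 \left(\left(-1\right) 28 - \frac{106}{112}\right) = - 3 \left(-28 - \frac{53}{56}\right) = \left(-3\right) \left(- \frac{1621}{56}\right) = \frac{4863}{56} \approx 86.839$)
$O - Y = \sqrt{5419} - \frac{4863}{56} = - \frac{4863}{56} + \sqrt{5419}$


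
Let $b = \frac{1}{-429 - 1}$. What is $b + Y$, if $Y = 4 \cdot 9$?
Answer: $\frac{15479}{430} \approx 35.998$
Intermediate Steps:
$b = - \frac{1}{430}$ ($b = \frac{1}{-430} = - \frac{1}{430} \approx -0.0023256$)
$Y = 36$
$b + Y = - \frac{1}{430} + 36 = \frac{15479}{430}$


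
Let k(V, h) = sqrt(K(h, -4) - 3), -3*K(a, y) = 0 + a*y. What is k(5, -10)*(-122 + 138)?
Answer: 112*I*sqrt(3)/3 ≈ 64.663*I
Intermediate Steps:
K(a, y) = -a*y/3 (K(a, y) = -(0 + a*y)/3 = -a*y/3)
k(V, h) = sqrt(-3 + 4*h/3) (k(V, h) = sqrt(-1/3*h*(-4) - 3) = sqrt(4*h/3 - 3) = sqrt(-3 + 4*h/3))
k(5, -10)*(-122 + 138) = (sqrt(-27 + 12*(-10))/3)*(-122 + 138) = (sqrt(-27 - 120)/3)*16 = (sqrt(-147)/3)*16 = ((7*I*sqrt(3))/3)*16 = (7*I*sqrt(3)/3)*16 = 112*I*sqrt(3)/3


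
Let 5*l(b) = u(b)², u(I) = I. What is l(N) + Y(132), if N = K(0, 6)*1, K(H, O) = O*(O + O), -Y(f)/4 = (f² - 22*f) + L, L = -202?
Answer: -281176/5 ≈ -56235.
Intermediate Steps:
Y(f) = 808 - 4*f² + 88*f (Y(f) = -4*((f² - 22*f) - 202) = -4*(-202 + f² - 22*f) = 808 - 4*f² + 88*f)
K(H, O) = 2*O² (K(H, O) = O*(2*O) = 2*O²)
N = 72 (N = (2*6²)*1 = (2*36)*1 = 72*1 = 72)
l(b) = b²/5
l(N) + Y(132) = (⅕)*72² + (808 - 4*132² + 88*132) = (⅕)*5184 + (808 - 4*17424 + 11616) = 5184/5 + (808 - 69696 + 11616) = 5184/5 - 57272 = -281176/5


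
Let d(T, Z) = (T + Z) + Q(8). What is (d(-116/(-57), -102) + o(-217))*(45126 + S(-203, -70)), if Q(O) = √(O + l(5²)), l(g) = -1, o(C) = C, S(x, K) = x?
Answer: -811623841/57 + 44923*√7 ≈ -1.4120e+7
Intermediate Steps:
Q(O) = √(-1 + O) (Q(O) = √(O - 1) = √(-1 + O))
d(T, Z) = T + Z + √7 (d(T, Z) = (T + Z) + √(-1 + 8) = (T + Z) + √7 = T + Z + √7)
(d(-116/(-57), -102) + o(-217))*(45126 + S(-203, -70)) = ((-116/(-57) - 102 + √7) - 217)*(45126 - 203) = ((-116*(-1/57) - 102 + √7) - 217)*44923 = ((116/57 - 102 + √7) - 217)*44923 = ((-5698/57 + √7) - 217)*44923 = (-18067/57 + √7)*44923 = -811623841/57 + 44923*√7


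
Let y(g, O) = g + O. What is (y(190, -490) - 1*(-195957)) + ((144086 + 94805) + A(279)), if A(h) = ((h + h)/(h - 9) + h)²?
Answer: 115547956/225 ≈ 5.1355e+5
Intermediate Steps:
A(h) = (h + 2*h/(-9 + h))² (A(h) = ((2*h)/(-9 + h) + h)² = (2*h/(-9 + h) + h)² = (h + 2*h/(-9 + h))²)
y(g, O) = O + g
(y(190, -490) - 1*(-195957)) + ((144086 + 94805) + A(279)) = ((-490 + 190) - 1*(-195957)) + ((144086 + 94805) + 279²*(-7 + 279)²/(-9 + 279)²) = (-300 + 195957) + (238891 + 77841*272²/270²) = 195657 + (238891 + 77841*(1/72900)*73984) = 195657 + (238891 + 17774656/225) = 195657 + 71525131/225 = 115547956/225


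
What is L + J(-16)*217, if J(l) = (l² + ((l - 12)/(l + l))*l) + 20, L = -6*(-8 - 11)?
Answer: 56968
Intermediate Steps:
L = 114 (L = -6*(-19) = 114)
J(l) = 14 + l² + l/2 (J(l) = (l² + ((-12 + l)/((2*l)))*l) + 20 = (l² + ((-12 + l)*(1/(2*l)))*l) + 20 = (l² + ((-12 + l)/(2*l))*l) + 20 = (l² + (-6 + l/2)) + 20 = (-6 + l² + l/2) + 20 = 14 + l² + l/2)
L + J(-16)*217 = 114 + (14 + (-16)² + (½)*(-16))*217 = 114 + (14 + 256 - 8)*217 = 114 + 262*217 = 114 + 56854 = 56968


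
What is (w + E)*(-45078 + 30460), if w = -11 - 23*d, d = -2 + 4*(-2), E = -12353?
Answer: 177374812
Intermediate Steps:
d = -10 (d = -2 - 8 = -10)
w = 219 (w = -11 - 23*(-10) = -11 + 230 = 219)
(w + E)*(-45078 + 30460) = (219 - 12353)*(-45078 + 30460) = -12134*(-14618) = 177374812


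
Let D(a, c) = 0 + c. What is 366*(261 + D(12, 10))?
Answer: 99186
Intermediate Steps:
D(a, c) = c
366*(261 + D(12, 10)) = 366*(261 + 10) = 366*271 = 99186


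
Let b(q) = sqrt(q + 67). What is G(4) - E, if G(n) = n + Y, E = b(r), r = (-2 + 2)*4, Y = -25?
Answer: -21 - sqrt(67) ≈ -29.185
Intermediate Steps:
r = 0 (r = 0*4 = 0)
b(q) = sqrt(67 + q)
E = sqrt(67) (E = sqrt(67 + 0) = sqrt(67) ≈ 8.1853)
G(n) = -25 + n (G(n) = n - 25 = -25 + n)
G(4) - E = (-25 + 4) - sqrt(67) = -21 - sqrt(67)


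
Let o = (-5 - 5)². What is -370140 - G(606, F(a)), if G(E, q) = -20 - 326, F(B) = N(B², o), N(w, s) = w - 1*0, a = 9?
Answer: -369794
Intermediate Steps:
o = 100 (o = (-10)² = 100)
N(w, s) = w (N(w, s) = w + 0 = w)
F(B) = B²
G(E, q) = -346
-370140 - G(606, F(a)) = -370140 - 1*(-346) = -370140 + 346 = -369794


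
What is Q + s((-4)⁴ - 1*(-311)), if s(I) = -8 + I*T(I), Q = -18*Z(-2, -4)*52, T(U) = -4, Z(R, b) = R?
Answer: -404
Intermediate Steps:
Q = 1872 (Q = -18*(-2)*52 = 36*52 = 1872)
s(I) = -8 - 4*I (s(I) = -8 + I*(-4) = -8 - 4*I)
Q + s((-4)⁴ - 1*(-311)) = 1872 + (-8 - 4*((-4)⁴ - 1*(-311))) = 1872 + (-8 - 4*(256 + 311)) = 1872 + (-8 - 4*567) = 1872 + (-8 - 2268) = 1872 - 2276 = -404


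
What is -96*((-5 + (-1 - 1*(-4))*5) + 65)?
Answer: -7200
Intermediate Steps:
-96*((-5 + (-1 - 1*(-4))*5) + 65) = -96*((-5 + (-1 + 4)*5) + 65) = -96*((-5 + 3*5) + 65) = -96*((-5 + 15) + 65) = -96*(10 + 65) = -96*75 = -7200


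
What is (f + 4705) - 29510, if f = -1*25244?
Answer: -50049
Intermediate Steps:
f = -25244
(f + 4705) - 29510 = (-25244 + 4705) - 29510 = -20539 - 29510 = -50049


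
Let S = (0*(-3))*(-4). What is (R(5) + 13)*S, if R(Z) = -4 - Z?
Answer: 0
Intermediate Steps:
S = 0 (S = 0*(-4) = 0)
(R(5) + 13)*S = ((-4 - 1*5) + 13)*0 = ((-4 - 5) + 13)*0 = (-9 + 13)*0 = 4*0 = 0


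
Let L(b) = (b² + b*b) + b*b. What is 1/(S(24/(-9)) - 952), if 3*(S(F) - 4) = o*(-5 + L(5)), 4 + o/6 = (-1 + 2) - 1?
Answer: -1/1508 ≈ -0.00066313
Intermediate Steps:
o = -24 (o = -24 + 6*((-1 + 2) - 1) = -24 + 6*(1 - 1) = -24 + 6*0 = -24 + 0 = -24)
L(b) = 3*b² (L(b) = (b² + b²) + b² = 2*b² + b² = 3*b²)
S(F) = -556 (S(F) = 4 + (-24*(-5 + 3*5²))/3 = 4 + (-24*(-5 + 3*25))/3 = 4 + (-24*(-5 + 75))/3 = 4 + (-24*70)/3 = 4 + (⅓)*(-1680) = 4 - 560 = -556)
1/(S(24/(-9)) - 952) = 1/(-556 - 952) = 1/(-1508) = -1/1508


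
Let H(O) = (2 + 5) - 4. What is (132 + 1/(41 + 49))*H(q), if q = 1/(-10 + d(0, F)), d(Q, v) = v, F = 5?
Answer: 11881/30 ≈ 396.03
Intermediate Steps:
q = -⅕ (q = 1/(-10 + 5) = 1/(-5) = -⅕ ≈ -0.20000)
H(O) = 3 (H(O) = 7 - 4 = 3)
(132 + 1/(41 + 49))*H(q) = (132 + 1/(41 + 49))*3 = (132 + 1/90)*3 = (11881/90)*3 = 11881/30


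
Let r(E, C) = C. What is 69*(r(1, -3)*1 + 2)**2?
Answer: 69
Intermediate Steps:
69*(r(1, -3)*1 + 2)**2 = 69*(-3*1 + 2)**2 = 69*(-3 + 2)**2 = 69*(-1)**2 = 69*1 = 69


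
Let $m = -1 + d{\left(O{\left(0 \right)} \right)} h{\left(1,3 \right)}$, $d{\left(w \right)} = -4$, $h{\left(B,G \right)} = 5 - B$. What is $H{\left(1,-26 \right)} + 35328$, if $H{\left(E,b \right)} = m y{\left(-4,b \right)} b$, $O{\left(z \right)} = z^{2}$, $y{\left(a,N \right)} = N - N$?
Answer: $35328$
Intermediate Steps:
$y{\left(a,N \right)} = 0$
$m = -17$ ($m = -1 - 4 \left(5 - 1\right) = -1 - 16 = -17$)
$H{\left(E,b \right)} = 0$ ($H{\left(E,b \right)} = \left(-17\right) 0 b = 0 b = 0$)
$H{\left(1,-26 \right)} + 35328 = 0 + 35328 = 35328$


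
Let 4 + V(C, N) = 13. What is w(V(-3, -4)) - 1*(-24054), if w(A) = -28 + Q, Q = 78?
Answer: 24104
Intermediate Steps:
V(C, N) = 9 (V(C, N) = -4 + 13 = 9)
w(A) = 50 (w(A) = -28 + 78 = 50)
w(V(-3, -4)) - 1*(-24054) = 50 - 1*(-24054) = 50 + 24054 = 24104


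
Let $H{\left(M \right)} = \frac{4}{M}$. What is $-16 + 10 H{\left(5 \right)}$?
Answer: $-8$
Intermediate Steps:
$-16 + 10 H{\left(5 \right)} = -16 + 10 \cdot \frac{4}{5} = -16 + 8 = -8$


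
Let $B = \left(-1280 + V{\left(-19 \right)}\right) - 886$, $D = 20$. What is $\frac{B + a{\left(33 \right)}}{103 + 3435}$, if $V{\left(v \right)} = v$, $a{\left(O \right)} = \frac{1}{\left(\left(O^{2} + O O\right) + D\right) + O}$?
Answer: $- \frac{2437367}{3946639} \approx -0.61758$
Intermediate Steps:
$a{\left(O \right)} = \frac{1}{20 + O + 2 O^{2}}$ ($a{\left(O \right)} = \frac{1}{\left(\left(O^{2} + O O\right) + 20\right) + O} = \frac{1}{\left(\left(O^{2} + O^{2}\right) + 20\right) + O} = \frac{1}{\left(2 O^{2} + 20\right) + O} = \frac{1}{\left(20 + 2 O^{2}\right) + O} = \frac{1}{20 + O + 2 O^{2}}$)
$B = -2185$ ($B = \left(-1280 - 19\right) - 886 = -1299 - 886 = -2185$)
$\frac{B + a{\left(33 \right)}}{103 + 3435} = \frac{-2185 + \frac{1}{20 + 33 + 2 \cdot 33^{2}}}{103 + 3435} = \frac{-2185 + \frac{1}{20 + 33 + 2 \cdot 1089}}{3538} = \left(-2185 + \frac{1}{20 + 33 + 2178}\right) \frac{1}{3538} = \left(-2185 + \frac{1}{2231}\right) \frac{1}{3538} = \left(- \frac{4874734}{2231}\right) \frac{1}{3538} = - \frac{2437367}{3946639}$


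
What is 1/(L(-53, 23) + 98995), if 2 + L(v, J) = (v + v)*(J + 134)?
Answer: 1/82351 ≈ 1.2143e-5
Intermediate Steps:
L(v, J) = -2 + 2*v*(134 + J) (L(v, J) = -2 + (v + v)*(J + 134) = -2 + (2*v)*(134 + J) = -2 + 2*v*(134 + J))
1/(L(-53, 23) + 98995) = 1/((-2 + 268*(-53) + 2*23*(-53)) + 98995) = 1/((-2 - 14204 - 2438) + 98995) = 1/(-16644 + 98995) = 1/82351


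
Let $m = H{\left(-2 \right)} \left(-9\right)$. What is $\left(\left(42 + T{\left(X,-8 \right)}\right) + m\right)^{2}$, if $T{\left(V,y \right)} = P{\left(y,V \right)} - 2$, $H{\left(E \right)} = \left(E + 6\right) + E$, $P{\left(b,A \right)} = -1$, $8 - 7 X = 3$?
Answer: $441$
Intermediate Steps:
$X = \frac{5}{7}$ ($X = \frac{8}{7} - \frac{3}{7} = \frac{5}{7} \approx 0.71429$)
$H{\left(E \right)} = 6 + 2 E$ ($H{\left(E \right)} = \left(6 + E\right) + E = 6 + 2 E$)
$T{\left(V,y \right)} = -3$ ($T{\left(V,y \right)} = -1 - 2 = -3$)
$m = -18$ ($m = \left(6 + 2 \left(-2\right)\right) \left(-9\right) = \left(6 - 4\right) \left(-9\right) = 2 \left(-9\right) = -18$)
$\left(\left(42 + T{\left(X,-8 \right)}\right) + m\right)^{2} = \left(\left(42 - 3\right) - 18\right)^{2} = \left(39 - 18\right)^{2} = 21^{2} = 441$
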